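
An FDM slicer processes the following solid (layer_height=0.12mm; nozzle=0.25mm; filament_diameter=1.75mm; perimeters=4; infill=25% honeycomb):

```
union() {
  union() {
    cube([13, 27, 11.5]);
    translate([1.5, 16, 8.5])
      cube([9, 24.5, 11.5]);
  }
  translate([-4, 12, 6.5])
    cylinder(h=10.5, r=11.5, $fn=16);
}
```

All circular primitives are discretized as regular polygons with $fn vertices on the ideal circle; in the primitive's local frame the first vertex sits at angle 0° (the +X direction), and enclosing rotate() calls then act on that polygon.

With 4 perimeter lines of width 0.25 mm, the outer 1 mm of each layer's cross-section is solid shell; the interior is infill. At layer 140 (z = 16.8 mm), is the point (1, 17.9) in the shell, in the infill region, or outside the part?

infill

At z = 16.8 mm: the cube is not intersected at this z (z outside [0, 11.5]); the cube at (1.5, 16) (footprint 9×24.5) is included at this height; Combining (union): only the 9×24.5 cube at (1.5, 16) is present, so the union is just that shape — 1 connected region; the r=11.5 cylinder at (-4, 12) gives a regular 16-gon of circumradius 11.5 (constant along its height); Combining (union): the regions partially overlap (shared area 18.85 mm²), so overlapping operands fuse into one piece — 1 connected region. Overall, the cross-section is a single solid region. The nearest boundary edge runs (0.40, 22.62)→(1.50, 21.89); distance from the point to it = 4.02 mm. The point is inside the cross-section and 4.02 mm from the nearest boundary — more than the 1 mm shell width (4 × 0.25), so it's in the infill interior.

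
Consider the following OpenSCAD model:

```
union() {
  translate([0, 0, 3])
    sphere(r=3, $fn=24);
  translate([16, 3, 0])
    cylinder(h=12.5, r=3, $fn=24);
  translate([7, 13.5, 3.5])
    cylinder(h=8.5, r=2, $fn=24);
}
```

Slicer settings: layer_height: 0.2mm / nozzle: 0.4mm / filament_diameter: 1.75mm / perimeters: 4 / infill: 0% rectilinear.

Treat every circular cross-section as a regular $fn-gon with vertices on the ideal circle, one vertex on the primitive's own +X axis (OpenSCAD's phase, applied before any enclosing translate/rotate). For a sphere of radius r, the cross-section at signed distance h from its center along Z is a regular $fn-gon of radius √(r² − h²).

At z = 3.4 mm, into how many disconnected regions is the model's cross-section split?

At z = 3.4 mm: the r=3 sphere contributes a regular 24-gon of circumradius √(3²−0.4²) = 2.973; the cylinder at (16, 3): section is a regular 24-gon, circumradius r=3; the cylinder at (7, 13.5) is absent (z outside [3.5, 12]); Merging all regions: the 2 present regions are separate (no shared area or edge), so areas and boundary lengths simply add and each stays a separate island — 2 connected regions. The result has 2 disconnected regions.

2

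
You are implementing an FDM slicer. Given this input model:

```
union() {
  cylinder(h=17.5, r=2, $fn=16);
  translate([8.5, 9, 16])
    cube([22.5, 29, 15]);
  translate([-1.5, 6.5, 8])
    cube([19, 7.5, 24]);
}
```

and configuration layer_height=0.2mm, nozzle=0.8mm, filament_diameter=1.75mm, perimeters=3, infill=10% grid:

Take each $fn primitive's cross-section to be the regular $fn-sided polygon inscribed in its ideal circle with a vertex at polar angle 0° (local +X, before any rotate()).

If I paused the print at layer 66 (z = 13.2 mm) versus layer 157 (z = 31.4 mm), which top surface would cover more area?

layer 66 (z = 13.2 mm)

Layer 66 (z = 13.2): the r=2 cylinder contributes a regular 16-gon of circumradius 2 (area = (16/2)·2.000²·sin(360°/16) = 12.25 mm²); the cube at (8.5, 9) does not reach this height (z outside [16, 31]); the cube at (-1.5, 6.5) (footprint 19×7.5) is included at this height (area 142.50 mm²); Combining (union): the 2 present regions are separate (no shared area or edge), so areas and boundary lengths simply add and each stays a separate island — area = 154.75 mm². So its area = 154.75 mm². Layer 157 (z = 31.4): the cylinder is not intersected at this z (z outside [0, 17.5]); the cube at (8.5, 9) is not intersected at this z (z outside [16, 31]); the cube at (-1.5, 6.5) is present — its section is the full 19×7.5 rectangle (area 142.50 mm²); Combining (union): only the 19×7.5 cube at (-1.5, 6.5) is present, so the union is just that shape — area = 142.50 mm². So its area = 142.50 mm². Layer 66 is larger (154.75 vs 142.50 mm²).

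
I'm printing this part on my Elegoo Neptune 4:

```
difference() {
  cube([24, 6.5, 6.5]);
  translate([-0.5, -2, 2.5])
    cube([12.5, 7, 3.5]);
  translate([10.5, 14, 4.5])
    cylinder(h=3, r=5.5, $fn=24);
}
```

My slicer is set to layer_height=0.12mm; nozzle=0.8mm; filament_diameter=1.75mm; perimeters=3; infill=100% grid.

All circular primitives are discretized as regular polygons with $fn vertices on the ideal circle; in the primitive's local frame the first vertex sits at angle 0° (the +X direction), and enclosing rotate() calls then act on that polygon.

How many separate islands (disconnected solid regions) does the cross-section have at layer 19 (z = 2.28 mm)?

At z = 2.28 mm: the 24×6.5 cube contributes its full rectangle; the cube at (-0.5, -2) is not intersected at this z (z outside [2.5, 6]); the cylinder at (10.5, 14) does not reach this height (z outside [4.5, 7.5]); Taking the first minus the rest: none of the subtracted shapes is present at this height, so the 24×6.5 cube is unchanged — 1 connected region. Overall, the cross-section is a single solid region. Island count = 1.

1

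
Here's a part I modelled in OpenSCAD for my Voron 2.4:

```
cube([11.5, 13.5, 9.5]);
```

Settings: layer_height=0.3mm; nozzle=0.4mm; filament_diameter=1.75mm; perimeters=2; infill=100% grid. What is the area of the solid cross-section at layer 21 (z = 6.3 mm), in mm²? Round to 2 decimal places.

155.25 mm²

At z = 6.3 mm: the cube is present — its section is the full 11.5×13.5 rectangle (area 155.25 mm²). Overall, the cross-section is a single solid region. Net area = 155.25 mm².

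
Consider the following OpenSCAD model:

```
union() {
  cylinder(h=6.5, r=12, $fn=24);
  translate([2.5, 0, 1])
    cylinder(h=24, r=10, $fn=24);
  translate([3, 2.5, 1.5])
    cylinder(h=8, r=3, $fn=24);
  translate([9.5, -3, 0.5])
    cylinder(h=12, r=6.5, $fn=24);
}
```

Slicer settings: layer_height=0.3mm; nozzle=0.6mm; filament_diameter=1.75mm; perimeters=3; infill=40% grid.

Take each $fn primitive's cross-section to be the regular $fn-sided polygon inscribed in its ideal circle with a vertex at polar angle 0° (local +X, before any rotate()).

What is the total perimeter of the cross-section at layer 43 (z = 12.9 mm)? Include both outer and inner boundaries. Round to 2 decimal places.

62.65 mm

At z = 12.9 mm: the cylinder does not reach this height (z outside [0, 6.5]); the r=10 cylinder at (2.5, 0) contributes a regular 24-gon of circumradius 10 (perimeter = 2·24·10.000·sin(180°/24) = 62.65 mm); the cylinder at (3, 2.5) is not intersected at this z (z outside [1.5, 9.5]); the cylinder at (9.5, -3) does not reach this height (z outside [0.5, 12.5]); Combining (union): only the r=10 cylinder at (2.5, 0) is present, so the union is just that shape — boundary = 62.65 mm. Overall, the cross-section is a single solid region. Total boundary length (outer) = 62.65 mm.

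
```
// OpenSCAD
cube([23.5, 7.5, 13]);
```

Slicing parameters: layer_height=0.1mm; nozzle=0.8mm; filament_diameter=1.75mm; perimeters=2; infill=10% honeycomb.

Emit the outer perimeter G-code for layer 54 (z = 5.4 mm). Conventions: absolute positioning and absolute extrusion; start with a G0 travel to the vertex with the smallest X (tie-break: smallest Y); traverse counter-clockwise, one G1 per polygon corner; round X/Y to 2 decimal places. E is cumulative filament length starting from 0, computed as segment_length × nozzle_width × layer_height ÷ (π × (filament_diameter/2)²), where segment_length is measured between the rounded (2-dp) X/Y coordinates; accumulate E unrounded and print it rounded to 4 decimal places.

G0 X0.00 Y0.00 Z5.40
G1 X23.50 Y0.00 E0.7816
G1 X23.50 Y7.50 E1.0311
G1 X0.00 Y7.50 E1.8127
G1 X0.00 Y0.00 E2.0621

At z = 5.4 mm: the cube is present — its section is the full 23.5×7.5 rectangle. The outline is a single polygon with 4 vertices. Extrusion per mm of travel: 0.8 × 0.1 / (π × 0.875²) = 0.033260. Accumulating E over each segment gives final E = 2.0621.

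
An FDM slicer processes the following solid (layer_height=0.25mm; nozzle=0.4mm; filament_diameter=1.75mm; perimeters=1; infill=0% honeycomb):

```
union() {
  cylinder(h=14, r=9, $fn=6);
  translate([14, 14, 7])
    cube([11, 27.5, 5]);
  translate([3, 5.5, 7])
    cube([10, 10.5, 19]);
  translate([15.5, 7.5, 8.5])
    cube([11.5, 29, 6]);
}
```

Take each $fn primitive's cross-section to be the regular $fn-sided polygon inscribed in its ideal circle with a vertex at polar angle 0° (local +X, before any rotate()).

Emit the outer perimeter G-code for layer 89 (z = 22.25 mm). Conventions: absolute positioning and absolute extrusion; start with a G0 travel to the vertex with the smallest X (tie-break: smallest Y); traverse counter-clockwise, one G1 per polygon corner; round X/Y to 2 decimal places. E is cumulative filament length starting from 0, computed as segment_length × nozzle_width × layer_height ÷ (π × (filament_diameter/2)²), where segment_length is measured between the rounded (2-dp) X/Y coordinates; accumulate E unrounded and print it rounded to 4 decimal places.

At z = 22.25 mm: the cylinder is not intersected at this z (z outside [0, 14]); the cube at (14, 14) is absent (z outside [7, 12]); the cube at (3, 5.5) is present — its section is the full 10×10.5 rectangle; the cube at (15.5, 7.5) is not intersected at this z (z outside [8.5, 14.5]); Combining (union): only the 10×10.5 cube at (3, 5.5) is present, so the union is just that shape — 1 connected region. The outline is a single polygon with 4 vertices. Extrusion per mm of travel: 0.4 × 0.25 / (π × 0.875²) = 0.041575. Accumulating E over each segment gives final E = 1.7046.

G0 X3.00 Y5.50 Z22.25
G1 X13.00 Y5.50 E0.4158
G1 X13.00 Y16.00 E0.8523
G1 X3.00 Y16.00 E1.2680
G1 X3.00 Y5.50 E1.7046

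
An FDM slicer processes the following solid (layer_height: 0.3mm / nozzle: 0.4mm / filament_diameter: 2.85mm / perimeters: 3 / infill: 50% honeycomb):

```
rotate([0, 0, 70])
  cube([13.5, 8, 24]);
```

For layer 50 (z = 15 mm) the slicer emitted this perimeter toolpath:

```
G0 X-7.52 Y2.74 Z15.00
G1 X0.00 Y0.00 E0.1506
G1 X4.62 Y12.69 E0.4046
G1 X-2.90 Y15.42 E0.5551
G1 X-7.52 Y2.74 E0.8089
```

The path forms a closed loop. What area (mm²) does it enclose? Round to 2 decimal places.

108.03 mm²

Apply the shoelace formula to the sequence of (X, Y) vertices; enclosed area = 108.03 mm².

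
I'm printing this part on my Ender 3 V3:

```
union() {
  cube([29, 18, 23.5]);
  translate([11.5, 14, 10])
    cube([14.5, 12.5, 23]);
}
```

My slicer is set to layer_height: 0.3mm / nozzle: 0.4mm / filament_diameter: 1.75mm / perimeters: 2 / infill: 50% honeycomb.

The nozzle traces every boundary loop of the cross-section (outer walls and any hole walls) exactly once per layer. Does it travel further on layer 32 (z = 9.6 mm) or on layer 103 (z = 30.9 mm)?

Layer 32 (z = 9.6): the cube (footprint 29×18) is included at this height (perimeter 94.00 mm); the cube at (11.5, 14) is not intersected at this z (z outside [10, 33]); Merging all regions: only the 29×18 cube is present, so the union is just that shape — boundary = 94.00 mm. So its perimeter = 94.00 mm. Layer 103 (z = 30.9): the cube is absent (z outside [0, 23.5]); the cube at (11.5, 14) (footprint 14.5×12.5) is included at this height (perimeter 54.00 mm); Combining (union): only the 14.5×12.5 cube at (11.5, 14) is present, so the union is just that shape — boundary = 54.00 mm. So its perimeter = 54.00 mm. Layer 32 is larger (94.00 vs 54.00 mm).

layer 32 (z = 9.6 mm)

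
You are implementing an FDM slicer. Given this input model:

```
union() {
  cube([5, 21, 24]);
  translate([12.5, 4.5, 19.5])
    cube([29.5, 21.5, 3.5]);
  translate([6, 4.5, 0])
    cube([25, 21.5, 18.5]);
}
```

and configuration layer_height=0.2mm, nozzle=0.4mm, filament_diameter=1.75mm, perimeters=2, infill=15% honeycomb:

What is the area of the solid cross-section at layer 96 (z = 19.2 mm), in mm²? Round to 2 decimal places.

At z = 19.2 mm: the cube (footprint 5×21) is included at this height (area 105.00 mm²); the cube at (12.5, 4.5) does not reach this height (z outside [19.5, 23]); the cube at (6, 4.5) does not reach this height (z outside [0, 18.5]); Taking the union: only the 5×21 cube is present, so the union is just that shape — area = 105.00 mm². Overall, the cross-section is a single solid region. Net area = 105.00 mm².

105.00 mm²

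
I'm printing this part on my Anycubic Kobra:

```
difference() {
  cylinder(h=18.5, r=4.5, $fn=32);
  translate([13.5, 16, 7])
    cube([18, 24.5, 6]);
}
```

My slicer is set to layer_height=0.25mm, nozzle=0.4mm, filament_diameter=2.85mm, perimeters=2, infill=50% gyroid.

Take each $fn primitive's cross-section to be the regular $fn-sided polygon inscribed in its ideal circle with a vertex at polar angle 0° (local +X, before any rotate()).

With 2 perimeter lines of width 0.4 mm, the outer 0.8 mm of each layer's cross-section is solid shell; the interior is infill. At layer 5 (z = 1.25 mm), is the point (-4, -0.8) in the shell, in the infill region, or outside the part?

shell

At z = 1.25 mm: the r=4.5 cylinder gives a regular 32-gon of circumradius 4.5 (constant along its height); the cube at (13.5, 16) is absent (z outside [7, 13]); After the difference (first − rest): none of the subtracted shapes is present at this height, so the r=4.5 cylinder is unchanged — 1 connected region. Overall, the cross-section is a single solid region. The nearest boundary edge runs (-4.41, -0.88)→(-4.16, -1.72); distance from the point to it = 0.42 mm. The point is inside the cross-section, 0.42 mm from the nearest boundary — within the 0.8 mm shell band (2 × 0.4).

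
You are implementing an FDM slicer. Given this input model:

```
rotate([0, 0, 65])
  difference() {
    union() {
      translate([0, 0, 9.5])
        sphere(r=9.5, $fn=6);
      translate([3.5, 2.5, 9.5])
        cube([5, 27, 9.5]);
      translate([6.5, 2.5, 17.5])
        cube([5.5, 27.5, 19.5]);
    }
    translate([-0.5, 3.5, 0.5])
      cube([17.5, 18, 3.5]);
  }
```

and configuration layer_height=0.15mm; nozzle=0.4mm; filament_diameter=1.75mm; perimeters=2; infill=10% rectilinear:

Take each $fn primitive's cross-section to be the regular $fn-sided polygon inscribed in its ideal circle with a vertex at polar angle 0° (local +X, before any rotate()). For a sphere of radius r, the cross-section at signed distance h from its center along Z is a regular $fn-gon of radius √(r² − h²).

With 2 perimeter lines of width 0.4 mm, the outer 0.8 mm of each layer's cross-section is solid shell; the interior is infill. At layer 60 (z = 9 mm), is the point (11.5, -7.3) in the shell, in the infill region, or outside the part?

At z = 9 mm: the sphere: section is a regular 6-gon, circumradius = √(r²−h²) = √(9.5²−0.5²) = 9.487; the cube at (3.5, 2.5) is absent (z outside [9.5, 19]); the cube at (6.5, 2.5) is absent (z outside [17.5, 37]); Combining (union): only the r=9.5 sphere is present, so the union is just that shape — 1 connected region; the cube at (-0.5, 3.5) does not reach this height (z outside [0.5, 4]); After the difference (first − rest): none of the subtracted shapes is present at this height, so the result so far is unchanged — 1 connected region; (rotated 65° about Z; rotation is an isometry so areas/perimeters/island counts are preserved). Overall, the cross-section is a single solid region. Undo the 65° rotation: the query point maps to (-1.756, -13.508) in the un-rotated model frame. The nearest boundary edge runs (-4.74, -8.22)→(4.74, -8.22); distance from the point to it = 5.29 mm. The point is not inside any of the regions above, so it lies outside the cross-section (5.29 mm from the nearest boundary).

outside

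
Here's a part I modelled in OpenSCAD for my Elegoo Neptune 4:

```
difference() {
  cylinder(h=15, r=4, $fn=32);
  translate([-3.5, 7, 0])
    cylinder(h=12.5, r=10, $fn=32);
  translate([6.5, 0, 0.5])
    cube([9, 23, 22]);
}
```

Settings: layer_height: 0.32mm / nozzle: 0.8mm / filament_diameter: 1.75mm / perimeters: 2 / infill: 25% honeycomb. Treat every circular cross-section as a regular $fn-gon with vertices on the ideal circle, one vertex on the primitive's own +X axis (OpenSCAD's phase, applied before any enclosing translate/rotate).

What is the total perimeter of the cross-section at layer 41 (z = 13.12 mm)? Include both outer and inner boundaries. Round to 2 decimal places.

At z = 13.12 mm: the cylinder: section is a regular 32-gon, circumradius r=4 (perimeter = 2·32·4.000·sin(180°/32) = 25.09 mm); the cylinder at (-3.5, 7) is absent (z outside [0, 12.5]); the cube at (6.5, 0) is present — its section is the full 9×23 rectangle (perimeter 64.00 mm); Subtracting the remaining from the first: starting from the r=4 cylinder, the 9×23 cube at (6.5, 0) misses the remaining region (no effect) — boundary = 25.09 mm. Overall, the cross-section is a single solid region. Total boundary length (outer) = 25.09 mm.

25.09 mm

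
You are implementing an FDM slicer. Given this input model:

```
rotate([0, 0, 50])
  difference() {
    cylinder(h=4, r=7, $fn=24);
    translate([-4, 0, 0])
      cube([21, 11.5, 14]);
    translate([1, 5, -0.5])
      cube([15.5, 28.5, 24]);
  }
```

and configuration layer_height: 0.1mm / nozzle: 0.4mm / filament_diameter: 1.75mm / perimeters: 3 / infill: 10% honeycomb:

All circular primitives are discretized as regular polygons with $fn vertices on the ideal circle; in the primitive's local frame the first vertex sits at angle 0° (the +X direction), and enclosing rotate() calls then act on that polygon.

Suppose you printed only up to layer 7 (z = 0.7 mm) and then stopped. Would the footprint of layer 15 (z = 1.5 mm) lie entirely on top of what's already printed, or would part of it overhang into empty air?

Compare the two slices. At z = 0.7: the cylinder: section is a regular 24-gon, circumradius r=7 (area = (24/2)·7.000²·sin(360°/24) = 152.19 mm²); the 21×11.5 cube at (-4, 0) contributes its full rectangle (area 241.50 mm²); the 15.5×28.5 cube at (1, 5) contributes its full rectangle (area 441.75 mm²); Subtracting the remaining from the first: starting from the r=7 cylinder (152.19 mm²), the 21×11.5 cube at (-4, 0) partially overlaps it — only the 64.27 mm² overlap (of its 241.50 mm²) is removed, clipping the outline; the 15.5×28.5 cube at (1, 5) misses the remaining region (no effect) — area = 87.91 mm²; (whole slice rotated 50° about Z — lengths, areas and connectivity unchanged). At z = 1.5: the r=7 cylinder gives a regular 24-gon of circumradius 7 (constant along its height) (area = (24/2)·7.000²·sin(360°/24) = 152.19 mm²); the cube at (-4, 0) (footprint 21×11.5) is included at this height (area 241.50 mm²); the cube at (1, 5) (footprint 15.5×28.5) is included at this height (area 441.75 mm²); After the difference (first − rest): starting from the r=7 cylinder (152.19 mm²), the 21×11.5 cube at (-4, 0) partially overlaps it — only the 64.27 mm² overlap (of its 241.50 mm²) is removed, clipping the outline; the 15.5×28.5 cube at (1, 5) misses the remaining region (no effect) — area = 87.91 mm²; (whole slice rotated 50° about Z — lengths, areas and connectivity unchanged). Checking containment: the cross-section at z = 1.5 is a subset of the cross-section at z = 0.7.

entirely on top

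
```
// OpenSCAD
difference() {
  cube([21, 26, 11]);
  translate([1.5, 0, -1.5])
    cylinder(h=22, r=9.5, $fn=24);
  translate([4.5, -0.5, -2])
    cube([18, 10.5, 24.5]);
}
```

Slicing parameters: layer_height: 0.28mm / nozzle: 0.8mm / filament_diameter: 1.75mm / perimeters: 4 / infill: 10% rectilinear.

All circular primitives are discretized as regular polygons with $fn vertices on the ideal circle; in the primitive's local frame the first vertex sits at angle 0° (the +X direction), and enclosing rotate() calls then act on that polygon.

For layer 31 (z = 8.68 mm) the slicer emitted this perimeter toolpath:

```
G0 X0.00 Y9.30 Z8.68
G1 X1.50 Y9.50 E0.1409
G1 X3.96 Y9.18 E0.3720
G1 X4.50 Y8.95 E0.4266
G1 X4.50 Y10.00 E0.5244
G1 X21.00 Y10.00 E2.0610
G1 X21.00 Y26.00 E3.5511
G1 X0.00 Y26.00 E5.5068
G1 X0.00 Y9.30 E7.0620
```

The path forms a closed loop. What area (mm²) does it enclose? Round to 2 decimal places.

Apply the shoelace formula to the sequence of (X, Y) vertices; enclosed area = 339.03 mm².

339.03 mm²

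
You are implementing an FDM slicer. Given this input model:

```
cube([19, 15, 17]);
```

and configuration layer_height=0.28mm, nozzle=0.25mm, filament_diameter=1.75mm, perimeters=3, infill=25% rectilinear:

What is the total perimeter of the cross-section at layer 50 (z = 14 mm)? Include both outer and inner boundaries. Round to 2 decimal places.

68.00 mm

At z = 14 mm: the 19×15 cube contributes its full rectangle (perimeter 68.00 mm). Overall, the cross-section is a single solid region. Total boundary length (outer) = 68.00 mm.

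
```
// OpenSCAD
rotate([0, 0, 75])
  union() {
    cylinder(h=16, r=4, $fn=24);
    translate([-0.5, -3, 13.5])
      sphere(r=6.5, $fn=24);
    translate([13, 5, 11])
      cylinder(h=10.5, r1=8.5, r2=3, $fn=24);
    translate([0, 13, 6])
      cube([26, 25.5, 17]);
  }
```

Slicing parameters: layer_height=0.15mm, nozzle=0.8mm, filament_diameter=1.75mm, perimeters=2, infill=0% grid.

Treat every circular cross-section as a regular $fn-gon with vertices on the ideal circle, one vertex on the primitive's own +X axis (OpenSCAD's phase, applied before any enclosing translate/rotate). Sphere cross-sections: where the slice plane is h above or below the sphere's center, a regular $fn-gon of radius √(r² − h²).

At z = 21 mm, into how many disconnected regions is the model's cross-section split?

At z = 21 mm: the cylinder is absent (z outside [0, 16]); the sphere at (-0.5, -3) is absent (|z−center|=7.500 > r=6.5); the cone at (13, 5) contributes a regular 24-gon of circumradius 3.262 (interpolated between r1=8.5 and r2=3 at t=0.952); the cube at (0, 13) (footprint 26×25.5) is included at this height; Taking the union: the 2 present regions are separate (no shared area or edge), so areas and boundary lengths simply add and each stays a separate island — 2 connected regions; (whole slice rotated 75° about Z — lengths, areas and connectivity unchanged). The result has 2 disconnected regions.

2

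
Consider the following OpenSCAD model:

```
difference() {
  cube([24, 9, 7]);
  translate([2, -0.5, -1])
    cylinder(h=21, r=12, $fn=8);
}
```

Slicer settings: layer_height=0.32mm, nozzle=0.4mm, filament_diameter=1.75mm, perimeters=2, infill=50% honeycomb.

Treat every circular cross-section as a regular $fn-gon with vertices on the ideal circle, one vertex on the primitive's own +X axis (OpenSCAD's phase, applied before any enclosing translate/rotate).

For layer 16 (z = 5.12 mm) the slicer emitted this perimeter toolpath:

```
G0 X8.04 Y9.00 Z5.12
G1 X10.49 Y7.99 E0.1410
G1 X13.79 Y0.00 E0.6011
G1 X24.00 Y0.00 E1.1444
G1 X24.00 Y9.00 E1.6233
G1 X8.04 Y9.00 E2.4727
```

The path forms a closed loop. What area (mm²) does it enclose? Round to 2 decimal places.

Apply the shoelace formula to the sequence of (X, Y) vertices; enclosed area = 109.64 mm².

109.64 mm²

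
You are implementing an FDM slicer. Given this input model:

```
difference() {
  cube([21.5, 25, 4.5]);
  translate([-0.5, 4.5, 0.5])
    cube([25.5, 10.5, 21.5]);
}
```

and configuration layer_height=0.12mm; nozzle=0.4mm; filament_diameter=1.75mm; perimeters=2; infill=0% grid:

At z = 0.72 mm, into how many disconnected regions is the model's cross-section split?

2

At z = 0.72 mm: the cube (footprint 21.5×25) is included at this height; the cube at (-0.5, 4.5) is present — its section is the full 25.5×10.5 rectangle; Subtracting the remaining from the first: starting from the 21.5×25 cube, the 25.5×10.5 cube at (-0.5, 4.5) partially overlaps it — only the 225.75 mm² overlap (of its 267.75 mm²) is removed, clipping the outline — 2 connected regions. The result has 2 disconnected regions.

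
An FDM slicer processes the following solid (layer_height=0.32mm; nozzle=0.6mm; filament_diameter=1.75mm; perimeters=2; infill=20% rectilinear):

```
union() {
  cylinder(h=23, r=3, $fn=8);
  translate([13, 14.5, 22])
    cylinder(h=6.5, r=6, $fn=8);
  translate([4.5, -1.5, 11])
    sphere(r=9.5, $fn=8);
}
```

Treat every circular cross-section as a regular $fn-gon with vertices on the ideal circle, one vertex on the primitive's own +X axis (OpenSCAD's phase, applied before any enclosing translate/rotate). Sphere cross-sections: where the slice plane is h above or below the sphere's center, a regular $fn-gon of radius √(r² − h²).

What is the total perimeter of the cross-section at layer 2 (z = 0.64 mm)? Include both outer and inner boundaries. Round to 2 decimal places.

At z = 0.64 mm: the cylinder: section is a regular 8-gon, circumradius r=3 (perimeter = 2·8·3.000·sin(180°/8) = 18.37 mm); the cylinder at (13, 14.5) is not intersected at this z (z outside [22, 28.5]); the sphere at (4.5, -1.5) is absent (|z−center|=10.360 > r=9.5); Merging all regions: only the r=3 cylinder is present, so the union is just that shape — boundary = 18.37 mm. Overall, the cross-section is a single solid region. Total boundary length (outer) = 18.37 mm.

18.37 mm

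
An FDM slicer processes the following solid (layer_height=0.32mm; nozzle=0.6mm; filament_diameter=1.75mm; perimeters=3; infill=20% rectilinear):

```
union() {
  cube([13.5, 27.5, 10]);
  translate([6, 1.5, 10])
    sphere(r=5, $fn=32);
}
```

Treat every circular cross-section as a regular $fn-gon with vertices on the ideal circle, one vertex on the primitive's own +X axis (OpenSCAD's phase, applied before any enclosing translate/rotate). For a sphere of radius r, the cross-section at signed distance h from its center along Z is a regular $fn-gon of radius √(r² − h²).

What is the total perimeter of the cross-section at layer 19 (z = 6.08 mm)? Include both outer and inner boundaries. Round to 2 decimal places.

At z = 6.08 mm: the 13.5×27.5 cube contributes its full rectangle (perimeter 82.00 mm); the r=5 sphere at (6, 1.5) contributes a regular 32-gon of circumradius √(5²−3.92²) = 3.104 (perimeter = 2·32·3.104·sin(180°/32) = 19.47 mm); Merging all regions: the regions partially overlap (shared area 23.94 mm²), so the edge portions inside another operand are dropped and the merged outline is re-measured after clipping — boundary = 83.19 mm. Overall, the cross-section is a single solid region. Total boundary length (outer) = 83.19 mm.

83.19 mm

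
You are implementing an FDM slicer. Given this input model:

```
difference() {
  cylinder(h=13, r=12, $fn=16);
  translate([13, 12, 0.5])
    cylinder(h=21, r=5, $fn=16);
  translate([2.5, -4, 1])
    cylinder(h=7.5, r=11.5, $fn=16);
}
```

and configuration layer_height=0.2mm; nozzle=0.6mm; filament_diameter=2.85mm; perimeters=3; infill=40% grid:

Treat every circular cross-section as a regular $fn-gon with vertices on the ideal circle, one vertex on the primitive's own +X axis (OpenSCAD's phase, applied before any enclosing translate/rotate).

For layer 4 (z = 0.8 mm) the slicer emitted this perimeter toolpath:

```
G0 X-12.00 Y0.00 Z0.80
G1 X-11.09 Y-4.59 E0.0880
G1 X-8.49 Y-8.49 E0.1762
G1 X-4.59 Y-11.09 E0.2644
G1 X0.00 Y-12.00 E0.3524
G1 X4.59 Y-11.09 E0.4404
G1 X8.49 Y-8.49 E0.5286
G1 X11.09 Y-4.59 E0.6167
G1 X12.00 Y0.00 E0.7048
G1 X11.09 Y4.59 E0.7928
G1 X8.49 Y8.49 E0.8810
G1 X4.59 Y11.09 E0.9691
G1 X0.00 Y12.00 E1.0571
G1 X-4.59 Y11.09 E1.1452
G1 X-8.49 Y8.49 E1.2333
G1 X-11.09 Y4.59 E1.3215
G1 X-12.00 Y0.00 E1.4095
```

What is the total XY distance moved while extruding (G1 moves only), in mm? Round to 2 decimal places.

Sum the Euclidean lengths of each G1 segment: total = 74.93 mm.

74.93 mm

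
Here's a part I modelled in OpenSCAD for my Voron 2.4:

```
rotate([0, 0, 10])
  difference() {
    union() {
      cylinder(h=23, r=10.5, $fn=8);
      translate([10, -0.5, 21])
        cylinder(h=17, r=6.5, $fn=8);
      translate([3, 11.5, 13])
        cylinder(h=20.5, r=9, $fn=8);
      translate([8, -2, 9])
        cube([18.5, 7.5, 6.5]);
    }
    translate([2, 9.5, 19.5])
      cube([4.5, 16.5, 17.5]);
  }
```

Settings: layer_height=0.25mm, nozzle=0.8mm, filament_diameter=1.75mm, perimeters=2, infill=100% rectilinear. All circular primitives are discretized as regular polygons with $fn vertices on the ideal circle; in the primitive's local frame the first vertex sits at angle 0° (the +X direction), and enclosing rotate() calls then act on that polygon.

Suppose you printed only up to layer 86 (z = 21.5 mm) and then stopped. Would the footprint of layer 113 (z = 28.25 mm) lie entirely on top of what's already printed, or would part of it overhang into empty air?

entirely on top

Compare the two slices. At z = 21.5: the r=10.5 cylinder gives a regular 8-gon of circumradius 10.5 (constant along its height) (area = (8/2)·10.500²·sin(360°/8) = 311.83 mm²); the r=6.5 cylinder at (10, -0.5) contributes a regular 8-gon of circumradius 6.5 (area = (8/2)·6.500²·sin(360°/8) = 119.50 mm²); the r=9 cylinder at (3, 11.5) contributes a regular 8-gon of circumradius 9 (area = (8/2)·9.000²·sin(360°/8) = 229.10 mm²); the cube at (8, -2) does not reach this height (z outside [9, 15.5]); Combining (union): the regions partially overlap — summed areas 660.44 mm² minus the doubly-counted overlap 115.61 mm² gives 544.83 mm² — area = 544.83 mm²; the cube at (2, 9.5) (footprint 4.5×16.5) is included at this height (area 74.25 mm²); After the difference (first − rest): starting from that combined region (544.83 mm²), the 4.5×16.5 cube at (2, 9.5) partially overlaps it — only the 46.76 mm² overlap (of its 74.25 mm²) is removed, clipping the outline — area = 498.08 mm²; (whole slice rotated 10° about Z — lengths, areas and connectivity unchanged). At z = 28.25: the cylinder does not reach this height (z outside [0, 23]); the r=6.5 cylinder at (10, -0.5) contributes a regular 8-gon of circumradius 6.5 (area = (8/2)·6.500²·sin(360°/8) = 119.50 mm²); the r=9 cylinder at (3, 11.5) gives a regular 8-gon of circumradius 9 (constant along its height) (area = (8/2)·9.000²·sin(360°/8) = 229.10 mm²); the cube at (8, -2) is absent (z outside [9, 15.5]); Merging all regions: the regions partially overlap — summed areas 348.60 mm² minus the doubly-counted overlap 2.56 mm² gives 346.05 mm² — area = 346.05 mm²; the cube at (2, 9.5) is present — its section is the full 4.5×16.5 rectangle (area 74.25 mm²); After the difference (first − rest): starting from that combined region (346.05 mm²), the 4.5×16.5 cube at (2, 9.5) partially overlaps it — only the 46.76 mm² overlap (of its 74.25 mm²) is removed, clipping the outline — area = 299.29 mm²; (whole slice rotated 10° about Z — lengths, areas and connectivity unchanged). Checking containment: the cross-section at z = 28.25 is a subset of the cross-section at z = 21.5.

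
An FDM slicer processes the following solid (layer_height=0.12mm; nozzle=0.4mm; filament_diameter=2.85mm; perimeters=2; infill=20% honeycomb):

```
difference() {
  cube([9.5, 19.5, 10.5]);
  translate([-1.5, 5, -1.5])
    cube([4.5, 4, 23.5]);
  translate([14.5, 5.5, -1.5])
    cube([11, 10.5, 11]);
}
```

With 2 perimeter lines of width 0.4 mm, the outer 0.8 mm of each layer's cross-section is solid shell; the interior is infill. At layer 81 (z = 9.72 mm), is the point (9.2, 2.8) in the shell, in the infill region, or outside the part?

At z = 9.72 mm: the cube (footprint 9.5×19.5) is included at this height; the 4.5×4 cube at (-1.5, 5) contributes its full rectangle; the cube at (14.5, 5.5) is absent (z outside [-1.5, 9.5]); Subtracting the remaining from the first: starting from the 9.5×19.5 cube, the 4.5×4 cube at (-1.5, 5) partially overlaps it — only the 12.00 mm² overlap (of its 18.00 mm²) is removed, clipping the outline — 1 connected region. Overall, the cross-section is a single solid region. The nearest boundary edge runs (9.50, 19.50)→(9.50, 0.00); distance from the point to it = 0.30 mm. The point is inside the cross-section, 0.30 mm from the nearest boundary — within the 0.8 mm shell band (2 × 0.4).

shell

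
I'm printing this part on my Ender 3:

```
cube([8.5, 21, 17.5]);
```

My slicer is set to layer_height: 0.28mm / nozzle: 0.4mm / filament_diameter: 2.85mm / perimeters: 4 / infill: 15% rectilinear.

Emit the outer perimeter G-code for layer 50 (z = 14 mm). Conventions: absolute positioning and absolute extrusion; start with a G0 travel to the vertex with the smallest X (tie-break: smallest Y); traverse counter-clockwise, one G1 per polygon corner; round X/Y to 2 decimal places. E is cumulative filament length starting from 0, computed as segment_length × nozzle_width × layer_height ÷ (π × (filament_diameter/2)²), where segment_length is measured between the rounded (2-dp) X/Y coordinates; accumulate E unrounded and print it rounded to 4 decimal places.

At z = 14 mm: the cube is present — its section is the full 8.5×21 rectangle. The outline is a single polygon with 4 vertices. Extrusion per mm of travel: 0.4 × 0.28 / (π × 1.425²) = 0.017557. Accumulating E over each segment gives final E = 1.0358.

G0 X0.00 Y0.00 Z14.00
G1 X8.50 Y0.00 E0.1492
G1 X8.50 Y21.00 E0.5179
G1 X0.00 Y21.00 E0.6671
G1 X0.00 Y0.00 E1.0358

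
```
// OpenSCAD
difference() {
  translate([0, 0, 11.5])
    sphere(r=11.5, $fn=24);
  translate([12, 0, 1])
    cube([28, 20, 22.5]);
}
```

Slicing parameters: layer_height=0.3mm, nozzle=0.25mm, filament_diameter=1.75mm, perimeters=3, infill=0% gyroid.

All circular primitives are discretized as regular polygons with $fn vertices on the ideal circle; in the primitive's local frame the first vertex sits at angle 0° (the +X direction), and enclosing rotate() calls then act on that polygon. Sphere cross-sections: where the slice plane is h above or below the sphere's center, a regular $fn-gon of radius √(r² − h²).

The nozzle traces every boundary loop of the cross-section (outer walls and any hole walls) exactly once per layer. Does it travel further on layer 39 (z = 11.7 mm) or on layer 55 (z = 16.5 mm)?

Layer 39 (z = 11.7): the r=11.5 sphere contributes a regular 24-gon of circumradius √(11.5²−0.2²) = 11.498 (perimeter = 2·24·11.498·sin(180°/24) = 72.04 mm); the cube at (12, 0) (footprint 28×20) is included at this height (perimeter 96.00 mm); Taking the first minus the rest: starting from the r=11.5 sphere, the 28×20 cube at (12, 0) misses the remaining region (no effect) — boundary = 72.04 mm. So its perimeter = 72.04 mm. Layer 55 (z = 16.5): the r=11.5 sphere contributes a regular 24-gon of circumradius √(11.5²−5²) = 10.356 (perimeter = 2·24·10.356·sin(180°/24) = 64.88 mm); the cube at (12, 0) is present — its section is the full 28×20 rectangle (perimeter 96.00 mm); Taking the first minus the rest: starting from the r=11.5 sphere, the 28×20 cube at (12, 0) misses the remaining region (no effect) — boundary = 64.88 mm. So its perimeter = 64.88 mm. Layer 39 is larger (72.04 vs 64.88 mm).

layer 39 (z = 11.7 mm)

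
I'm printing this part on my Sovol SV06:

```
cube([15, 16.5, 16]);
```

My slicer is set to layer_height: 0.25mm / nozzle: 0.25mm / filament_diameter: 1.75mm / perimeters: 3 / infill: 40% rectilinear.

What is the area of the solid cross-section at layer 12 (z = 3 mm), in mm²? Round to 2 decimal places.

At z = 3 mm: the cube (footprint 15×16.5) is included at this height (area 247.50 mm²). Overall, the cross-section is a single solid region. Net area = 247.50 mm².

247.50 mm²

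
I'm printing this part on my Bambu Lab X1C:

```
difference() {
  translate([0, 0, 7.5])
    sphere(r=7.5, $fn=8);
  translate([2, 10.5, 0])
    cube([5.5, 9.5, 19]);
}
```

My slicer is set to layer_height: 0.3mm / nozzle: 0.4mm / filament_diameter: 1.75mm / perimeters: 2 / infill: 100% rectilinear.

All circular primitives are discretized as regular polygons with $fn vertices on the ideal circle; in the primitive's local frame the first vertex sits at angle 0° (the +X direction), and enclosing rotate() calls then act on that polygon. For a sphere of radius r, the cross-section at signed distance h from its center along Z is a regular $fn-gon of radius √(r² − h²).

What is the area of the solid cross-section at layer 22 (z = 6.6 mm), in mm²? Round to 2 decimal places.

156.81 mm²

At z = 6.6 mm: the r=7.5 sphere contributes a regular 8-gon of circumradius √(7.5²−0.9²) = 7.446 (area = (8/2)·7.446²·sin(360°/8) = 156.81 mm²); the 5.5×9.5 cube at (2, 10.5) contributes its full rectangle (area 52.25 mm²); Subtracting the remaining from the first: starting from the r=7.5 sphere (156.81 mm²), the 5.5×9.5 cube at (2, 10.5) misses the remaining region (no effect) — area = 156.81 mm². Overall, the cross-section is a single solid region. Net area = 156.81 mm².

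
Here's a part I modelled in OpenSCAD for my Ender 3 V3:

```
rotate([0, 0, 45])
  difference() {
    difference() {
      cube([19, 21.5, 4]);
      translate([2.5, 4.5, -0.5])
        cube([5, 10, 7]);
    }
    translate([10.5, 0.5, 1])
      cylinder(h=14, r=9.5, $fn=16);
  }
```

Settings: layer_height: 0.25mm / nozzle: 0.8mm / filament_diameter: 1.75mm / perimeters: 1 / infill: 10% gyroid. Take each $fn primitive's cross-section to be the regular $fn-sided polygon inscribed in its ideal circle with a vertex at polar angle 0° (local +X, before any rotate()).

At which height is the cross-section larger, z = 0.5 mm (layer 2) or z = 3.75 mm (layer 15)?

Layer 2 (z = 0.5): the 19×21.5 cube contributes its full rectangle (area 408.50 mm²); the cube at (2.5, 4.5) (footprint 5×10) is included at this height (area 50.00 mm²); Subtracting the remaining from the first: starting from the 19×21.5 cube (408.50 mm²), the 5×10 cube at (2.5, 4.5) lies wholly inside it (removes its full 50.00 mm² and its 30.00 mm outline becomes a hole wall) — area = 358.50 mm²; the cylinder at (10.5, 0.5) does not reach this height (z outside [1, 15]); Taking the first minus the rest: none of the subtracted shapes is present at this height, so the result so far is unchanged — area = 358.50 mm²; (whole slice rotated 45° about Z — lengths, areas and connectivity unchanged). So its area = 358.50 mm². Layer 15 (z = 3.75): the cube (footprint 19×21.5) is included at this height (area 408.50 mm²); the 5×10 cube at (2.5, 4.5) contributes its full rectangle (area 50.00 mm²); Subtracting the remaining from the first: starting from the 19×21.5 cube (408.50 mm²), the 5×10 cube at (2.5, 4.5) lies wholly inside it (removes its full 50.00 mm² and its 30.00 mm outline becomes a hole wall) — area = 358.50 mm²; the r=9.5 cylinder at (10.5, 0.5) contributes a regular 16-gon of circumradius 9.5 (area = (16/2)·9.500²·sin(360°/16) = 276.30 mm²); Taking the first minus the rest: starting from the result so far (358.50 mm²), the r=9.5 cylinder at (10.5, 0.5) partially overlaps it — only the 127.87 mm² overlap (of its 276.30 mm²) is removed, clipping the outline — area = 230.63 mm²; (whole slice rotated 45° about Z — lengths, areas and connectivity unchanged). So its area = 230.63 mm². Layer 2 is larger (358.50 vs 230.63 mm²).

layer 2 (z = 0.5 mm)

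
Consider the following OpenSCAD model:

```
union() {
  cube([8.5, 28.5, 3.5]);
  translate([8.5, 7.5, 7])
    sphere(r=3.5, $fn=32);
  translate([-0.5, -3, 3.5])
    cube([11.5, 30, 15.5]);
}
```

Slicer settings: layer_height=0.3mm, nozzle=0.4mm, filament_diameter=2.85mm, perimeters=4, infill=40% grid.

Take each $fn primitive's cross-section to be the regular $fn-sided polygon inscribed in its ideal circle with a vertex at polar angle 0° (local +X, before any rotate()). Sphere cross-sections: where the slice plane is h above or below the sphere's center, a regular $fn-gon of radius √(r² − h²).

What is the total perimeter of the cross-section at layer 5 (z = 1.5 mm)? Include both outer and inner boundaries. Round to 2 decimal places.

74.00 mm

At z = 1.5 mm: the cube (footprint 8.5×28.5) is included at this height (perimeter 74.00 mm); the sphere at (8.5, 7.5) is absent (|z−center|=5.500 > r=3.5); the cube at (-0.5, -3) is absent (z outside [3.5, 19]); Combining (union): only the 8.5×28.5 cube is present, so the union is just that shape — boundary = 74.00 mm. Overall, the cross-section is a single solid region. Total boundary length (outer) = 74.00 mm.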